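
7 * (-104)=-728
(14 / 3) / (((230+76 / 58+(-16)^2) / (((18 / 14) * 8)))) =348 / 3533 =0.10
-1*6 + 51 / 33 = -49 / 11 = -4.45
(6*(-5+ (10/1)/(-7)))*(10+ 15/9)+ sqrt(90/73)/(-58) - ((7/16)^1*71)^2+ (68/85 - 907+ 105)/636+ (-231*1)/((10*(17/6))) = -985564207/691968 - 3*sqrt(730)/4234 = -1424.31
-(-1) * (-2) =-2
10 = 10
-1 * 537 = -537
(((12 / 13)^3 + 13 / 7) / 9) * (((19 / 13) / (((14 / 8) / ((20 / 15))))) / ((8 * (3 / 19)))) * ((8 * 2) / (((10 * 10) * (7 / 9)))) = 117417416 / 2204195175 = 0.05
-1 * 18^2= -324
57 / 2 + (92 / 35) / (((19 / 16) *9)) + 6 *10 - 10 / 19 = 88.22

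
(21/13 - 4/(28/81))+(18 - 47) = -3545/91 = -38.96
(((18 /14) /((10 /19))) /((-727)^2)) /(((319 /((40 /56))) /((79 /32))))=13509 /528731955136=0.00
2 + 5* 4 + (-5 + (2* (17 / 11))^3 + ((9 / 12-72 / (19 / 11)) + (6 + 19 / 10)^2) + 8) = 48052556 / 632225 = 76.01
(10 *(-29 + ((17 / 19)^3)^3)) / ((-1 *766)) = 46196776795470 / 123589388249357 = 0.37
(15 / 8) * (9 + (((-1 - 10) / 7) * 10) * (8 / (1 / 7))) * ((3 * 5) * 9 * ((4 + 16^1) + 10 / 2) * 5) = -220471875 / 8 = -27558984.38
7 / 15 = 0.47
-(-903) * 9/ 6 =2709/ 2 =1354.50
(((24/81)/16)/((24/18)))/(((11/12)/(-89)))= -1.35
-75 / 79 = -0.95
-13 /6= -2.17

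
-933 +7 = -926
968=968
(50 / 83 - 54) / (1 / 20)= -1067.95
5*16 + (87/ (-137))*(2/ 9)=32822/ 411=79.86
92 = 92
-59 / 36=-1.64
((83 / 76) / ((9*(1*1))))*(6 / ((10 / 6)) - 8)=-913 / 1710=-0.53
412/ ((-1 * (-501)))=412/ 501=0.82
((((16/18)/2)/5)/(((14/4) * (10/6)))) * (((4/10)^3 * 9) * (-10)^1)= -384/4375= -0.09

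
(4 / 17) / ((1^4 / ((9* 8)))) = 288 / 17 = 16.94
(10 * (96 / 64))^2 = 225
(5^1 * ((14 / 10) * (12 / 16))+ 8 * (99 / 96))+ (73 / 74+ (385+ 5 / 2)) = 29747 / 74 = 401.99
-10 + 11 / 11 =-9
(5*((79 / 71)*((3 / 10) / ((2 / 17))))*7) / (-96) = -9401 / 9088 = -1.03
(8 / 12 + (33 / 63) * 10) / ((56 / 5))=155 / 294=0.53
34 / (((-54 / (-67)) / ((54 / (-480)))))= -1139 / 240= -4.75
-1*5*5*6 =-150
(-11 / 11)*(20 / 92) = -5 / 23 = -0.22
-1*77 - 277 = -354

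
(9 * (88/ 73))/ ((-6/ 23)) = -3036/ 73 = -41.59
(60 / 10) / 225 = 2 / 75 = 0.03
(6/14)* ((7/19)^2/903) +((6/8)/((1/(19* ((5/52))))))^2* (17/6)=7144935353/1343174144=5.32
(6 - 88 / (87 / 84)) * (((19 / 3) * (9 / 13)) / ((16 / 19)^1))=-1240035 / 3016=-411.15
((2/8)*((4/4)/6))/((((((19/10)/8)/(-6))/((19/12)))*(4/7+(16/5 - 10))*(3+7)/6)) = 35/218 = 0.16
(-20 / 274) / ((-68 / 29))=145 / 4658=0.03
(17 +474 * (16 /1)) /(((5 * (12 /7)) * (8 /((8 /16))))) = 53207 /960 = 55.42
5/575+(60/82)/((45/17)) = 0.29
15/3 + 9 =14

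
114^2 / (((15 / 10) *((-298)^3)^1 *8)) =-1083 / 26463592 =-0.00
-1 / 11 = -0.09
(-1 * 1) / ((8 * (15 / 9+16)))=-3 / 424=-0.01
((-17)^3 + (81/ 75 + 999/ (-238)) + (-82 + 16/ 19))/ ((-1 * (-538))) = -9.29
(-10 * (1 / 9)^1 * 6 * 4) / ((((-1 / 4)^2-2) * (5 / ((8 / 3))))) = 2048 / 279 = 7.34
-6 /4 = -3 /2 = -1.50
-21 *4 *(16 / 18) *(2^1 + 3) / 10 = -112 / 3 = -37.33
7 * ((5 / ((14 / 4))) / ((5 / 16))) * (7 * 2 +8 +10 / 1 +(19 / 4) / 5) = 5272 / 5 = 1054.40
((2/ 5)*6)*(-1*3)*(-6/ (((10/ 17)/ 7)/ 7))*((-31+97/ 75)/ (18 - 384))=11135544/ 38125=292.08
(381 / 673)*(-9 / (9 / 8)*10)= -30480 / 673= -45.29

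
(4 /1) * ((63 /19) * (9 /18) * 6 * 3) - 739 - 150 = -14623 /19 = -769.63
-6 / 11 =-0.55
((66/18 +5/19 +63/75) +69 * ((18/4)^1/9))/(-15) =-111919/42750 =-2.62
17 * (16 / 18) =136 / 9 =15.11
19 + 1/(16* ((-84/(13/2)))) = 51059/2688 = 19.00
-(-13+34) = -21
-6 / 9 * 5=-10 / 3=-3.33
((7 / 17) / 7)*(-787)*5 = -231.47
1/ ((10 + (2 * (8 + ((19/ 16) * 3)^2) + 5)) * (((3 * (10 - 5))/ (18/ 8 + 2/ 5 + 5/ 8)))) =2096/ 541275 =0.00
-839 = -839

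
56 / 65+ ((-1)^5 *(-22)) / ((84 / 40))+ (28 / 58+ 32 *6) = 203.82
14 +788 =802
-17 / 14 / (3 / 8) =-68 / 21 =-3.24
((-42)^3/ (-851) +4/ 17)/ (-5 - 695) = -12629/ 101269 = -0.12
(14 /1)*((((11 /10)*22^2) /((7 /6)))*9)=57499.20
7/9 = 0.78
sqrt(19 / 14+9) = sqrt(2030) / 14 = 3.22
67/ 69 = 0.97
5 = 5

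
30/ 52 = 15/ 26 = 0.58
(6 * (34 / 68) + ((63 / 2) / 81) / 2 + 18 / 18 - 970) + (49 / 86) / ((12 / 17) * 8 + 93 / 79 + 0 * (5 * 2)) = -4567034843 / 4729140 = -965.72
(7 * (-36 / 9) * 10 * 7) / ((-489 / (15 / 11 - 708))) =-5078360 / 1793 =-2832.33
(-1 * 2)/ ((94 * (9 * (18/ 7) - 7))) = -7/ 5311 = -0.00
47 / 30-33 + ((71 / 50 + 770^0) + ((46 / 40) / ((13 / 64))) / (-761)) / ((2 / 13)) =-3596111 / 228300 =-15.75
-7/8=-0.88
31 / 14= 2.21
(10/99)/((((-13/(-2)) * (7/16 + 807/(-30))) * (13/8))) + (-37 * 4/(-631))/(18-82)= -1439751299/357595544592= -0.00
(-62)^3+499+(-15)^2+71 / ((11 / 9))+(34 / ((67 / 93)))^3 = -438136300007 / 3308393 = -132431.76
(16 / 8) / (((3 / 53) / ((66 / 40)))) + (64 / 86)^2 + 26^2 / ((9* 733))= 7191400819 / 121978530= 58.96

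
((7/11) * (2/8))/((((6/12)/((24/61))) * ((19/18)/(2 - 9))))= -10584/12749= -0.83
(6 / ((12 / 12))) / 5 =6 / 5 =1.20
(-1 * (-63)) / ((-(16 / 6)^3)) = -1701 / 512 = -3.32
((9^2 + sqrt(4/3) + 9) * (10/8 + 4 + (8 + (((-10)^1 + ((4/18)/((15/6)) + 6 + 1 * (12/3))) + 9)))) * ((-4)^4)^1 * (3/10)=257344 * sqrt(3)/225 + 772032/5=156387.44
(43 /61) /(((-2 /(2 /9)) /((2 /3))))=-0.05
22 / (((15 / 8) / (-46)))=-8096 / 15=-539.73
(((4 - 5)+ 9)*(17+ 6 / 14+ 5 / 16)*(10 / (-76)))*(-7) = 130.72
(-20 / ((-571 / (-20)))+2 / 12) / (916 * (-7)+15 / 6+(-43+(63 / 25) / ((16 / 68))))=91450 / 1103478627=0.00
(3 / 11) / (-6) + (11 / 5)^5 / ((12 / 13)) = 23011543 / 412500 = 55.79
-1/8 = -0.12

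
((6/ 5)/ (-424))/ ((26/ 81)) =-0.01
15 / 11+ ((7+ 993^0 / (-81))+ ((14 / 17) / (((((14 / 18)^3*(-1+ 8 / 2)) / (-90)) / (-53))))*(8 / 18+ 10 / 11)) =2801971673 / 742203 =3775.21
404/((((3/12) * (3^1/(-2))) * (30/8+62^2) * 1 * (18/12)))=-25856/138519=-0.19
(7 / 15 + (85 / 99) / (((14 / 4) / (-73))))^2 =3652147489 / 12006225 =304.19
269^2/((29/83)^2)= 498494929/841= 592740.70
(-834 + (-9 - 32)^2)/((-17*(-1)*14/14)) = 49.82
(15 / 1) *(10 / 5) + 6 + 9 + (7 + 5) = 57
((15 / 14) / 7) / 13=15 / 1274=0.01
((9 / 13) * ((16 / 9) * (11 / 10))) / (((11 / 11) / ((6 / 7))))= 528 / 455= 1.16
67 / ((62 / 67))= 4489 / 62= 72.40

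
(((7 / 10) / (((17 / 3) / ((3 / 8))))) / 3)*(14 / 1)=147 / 680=0.22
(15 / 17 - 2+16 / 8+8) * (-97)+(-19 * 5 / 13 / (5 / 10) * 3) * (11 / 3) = -225941 / 221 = -1022.36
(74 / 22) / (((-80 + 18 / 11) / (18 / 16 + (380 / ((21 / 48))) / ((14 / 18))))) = -16213437 / 337904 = -47.98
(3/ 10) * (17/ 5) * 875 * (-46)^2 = 1888530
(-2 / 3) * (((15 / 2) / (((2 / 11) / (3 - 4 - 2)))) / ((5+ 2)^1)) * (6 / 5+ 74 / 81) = 4708 / 189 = 24.91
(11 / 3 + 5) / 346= 13 / 519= 0.03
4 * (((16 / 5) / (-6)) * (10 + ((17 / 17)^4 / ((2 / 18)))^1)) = -40.53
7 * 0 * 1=0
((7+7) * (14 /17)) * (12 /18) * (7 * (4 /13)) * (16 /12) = 43904 /1989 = 22.07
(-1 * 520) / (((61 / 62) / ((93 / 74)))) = -1499160 / 2257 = -664.23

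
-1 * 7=-7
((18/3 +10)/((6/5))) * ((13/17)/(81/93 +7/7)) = 8060/1479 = 5.45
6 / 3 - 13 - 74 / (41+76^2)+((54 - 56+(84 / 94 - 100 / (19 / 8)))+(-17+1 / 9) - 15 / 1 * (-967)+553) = 233551791383 / 15583743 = 14986.89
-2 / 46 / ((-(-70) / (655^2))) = -266.48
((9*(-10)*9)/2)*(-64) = 25920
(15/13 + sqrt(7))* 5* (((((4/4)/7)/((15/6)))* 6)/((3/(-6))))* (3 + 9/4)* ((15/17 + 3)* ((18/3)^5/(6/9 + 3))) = -2519424* sqrt(7)/17 - 37791360/221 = -563105.71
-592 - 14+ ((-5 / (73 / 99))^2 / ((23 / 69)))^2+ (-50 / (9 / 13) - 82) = 4668716535703 / 255584169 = 18266.85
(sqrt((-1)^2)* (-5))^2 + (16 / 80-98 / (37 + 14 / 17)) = 72688 / 3215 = 22.61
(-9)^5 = -59049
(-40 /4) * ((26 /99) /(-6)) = 0.44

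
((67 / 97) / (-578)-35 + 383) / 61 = 19510901 / 3420026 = 5.70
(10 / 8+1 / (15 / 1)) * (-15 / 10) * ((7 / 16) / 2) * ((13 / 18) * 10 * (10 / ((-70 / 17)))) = 17459 / 2304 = 7.58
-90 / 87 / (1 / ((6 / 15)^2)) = -24 / 145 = -0.17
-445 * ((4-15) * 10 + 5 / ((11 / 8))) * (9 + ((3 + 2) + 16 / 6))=8677500 / 11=788863.64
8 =8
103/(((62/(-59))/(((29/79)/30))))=-176233/146940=-1.20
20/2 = 10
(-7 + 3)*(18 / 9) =-8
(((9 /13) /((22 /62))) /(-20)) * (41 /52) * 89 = -1018071 /148720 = -6.85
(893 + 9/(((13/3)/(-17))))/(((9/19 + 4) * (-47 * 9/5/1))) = -211850/93483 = -2.27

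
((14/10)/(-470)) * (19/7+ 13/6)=-0.01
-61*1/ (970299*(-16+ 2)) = 61/ 13584186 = 0.00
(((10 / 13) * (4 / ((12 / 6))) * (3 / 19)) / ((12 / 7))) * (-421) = -14735 / 247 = -59.66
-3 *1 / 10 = -3 / 10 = -0.30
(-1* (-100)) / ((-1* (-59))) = 100 / 59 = 1.69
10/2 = 5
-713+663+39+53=42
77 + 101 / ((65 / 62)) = 11267 / 65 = 173.34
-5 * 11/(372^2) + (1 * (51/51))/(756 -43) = 3199/3182832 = 0.00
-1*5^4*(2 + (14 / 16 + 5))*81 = -3189375 / 8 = -398671.88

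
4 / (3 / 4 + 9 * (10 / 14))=112 / 201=0.56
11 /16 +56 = 907 /16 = 56.69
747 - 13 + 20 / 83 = 60942 / 83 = 734.24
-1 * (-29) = 29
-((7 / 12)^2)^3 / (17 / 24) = -117649 / 2115072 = -0.06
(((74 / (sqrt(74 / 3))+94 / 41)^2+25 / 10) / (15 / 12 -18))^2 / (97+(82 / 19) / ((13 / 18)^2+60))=3.26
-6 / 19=-0.32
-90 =-90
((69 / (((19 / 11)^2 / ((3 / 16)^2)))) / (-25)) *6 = -225423 / 1155200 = -0.20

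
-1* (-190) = 190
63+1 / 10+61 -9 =1151 / 10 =115.10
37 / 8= 4.62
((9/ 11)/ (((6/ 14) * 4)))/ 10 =21/ 440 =0.05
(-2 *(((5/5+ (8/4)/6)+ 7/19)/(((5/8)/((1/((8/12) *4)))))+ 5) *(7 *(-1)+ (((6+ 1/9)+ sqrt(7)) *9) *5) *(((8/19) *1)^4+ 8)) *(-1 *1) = 10776452544 *sqrt(7)/2476099+ 320898809088/12380495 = 37434.52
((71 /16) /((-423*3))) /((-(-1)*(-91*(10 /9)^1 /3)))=71 /684320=0.00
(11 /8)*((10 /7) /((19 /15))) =825 /532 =1.55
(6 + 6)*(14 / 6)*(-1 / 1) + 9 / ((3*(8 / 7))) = -25.38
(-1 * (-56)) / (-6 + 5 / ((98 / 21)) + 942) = 784 / 13119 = 0.06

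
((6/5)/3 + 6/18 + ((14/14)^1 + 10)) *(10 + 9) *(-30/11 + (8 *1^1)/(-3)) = -54112/45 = -1202.49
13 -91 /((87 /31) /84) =-78611 /29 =-2710.72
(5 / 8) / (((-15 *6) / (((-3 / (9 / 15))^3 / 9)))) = 125 / 1296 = 0.10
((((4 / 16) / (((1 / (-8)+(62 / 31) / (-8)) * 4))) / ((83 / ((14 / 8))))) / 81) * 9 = -7 / 17928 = -0.00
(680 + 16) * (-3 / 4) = -522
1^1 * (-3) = -3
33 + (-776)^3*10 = -4672885727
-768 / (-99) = 256 / 33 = 7.76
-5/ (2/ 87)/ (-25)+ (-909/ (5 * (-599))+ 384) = 393.00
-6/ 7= -0.86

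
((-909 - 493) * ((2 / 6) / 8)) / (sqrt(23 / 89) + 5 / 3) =-311945 / 8072 + 2103 * sqrt(2047) / 8072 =-26.86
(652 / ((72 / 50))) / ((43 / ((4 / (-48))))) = -4075 / 4644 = -0.88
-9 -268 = -277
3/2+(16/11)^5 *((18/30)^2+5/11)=602629123/88578050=6.80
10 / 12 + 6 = 41 / 6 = 6.83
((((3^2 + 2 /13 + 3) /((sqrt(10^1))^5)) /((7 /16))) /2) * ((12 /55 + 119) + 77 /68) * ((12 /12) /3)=1.76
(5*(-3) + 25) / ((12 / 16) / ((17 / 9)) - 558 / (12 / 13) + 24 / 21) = -4760 / 287009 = -0.02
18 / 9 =2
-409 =-409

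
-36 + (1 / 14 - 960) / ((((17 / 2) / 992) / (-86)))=1146503684 / 119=9634484.74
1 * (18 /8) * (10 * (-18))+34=-371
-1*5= -5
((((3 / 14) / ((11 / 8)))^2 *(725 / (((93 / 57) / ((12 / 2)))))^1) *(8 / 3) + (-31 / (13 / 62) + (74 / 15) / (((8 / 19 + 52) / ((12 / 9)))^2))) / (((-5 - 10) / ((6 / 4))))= -248319925192894 / 99997458786225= -2.48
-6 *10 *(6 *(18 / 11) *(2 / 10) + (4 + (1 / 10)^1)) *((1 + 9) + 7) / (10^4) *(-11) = 34017 / 5000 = 6.80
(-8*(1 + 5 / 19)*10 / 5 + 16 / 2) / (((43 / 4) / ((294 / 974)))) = -136416 / 397879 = -0.34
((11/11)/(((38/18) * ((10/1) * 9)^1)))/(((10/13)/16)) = 0.11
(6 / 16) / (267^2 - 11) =3 / 570224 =0.00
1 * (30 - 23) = 7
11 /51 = 0.22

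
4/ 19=0.21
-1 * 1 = -1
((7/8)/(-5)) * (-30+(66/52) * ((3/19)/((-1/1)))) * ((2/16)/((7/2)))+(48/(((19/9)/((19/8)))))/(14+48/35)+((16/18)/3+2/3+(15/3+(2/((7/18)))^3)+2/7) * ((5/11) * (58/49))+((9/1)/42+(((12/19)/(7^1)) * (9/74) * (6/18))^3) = 156154748781318648198457/1940699236834502464320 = 80.46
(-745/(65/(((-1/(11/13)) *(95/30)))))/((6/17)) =48127/396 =121.53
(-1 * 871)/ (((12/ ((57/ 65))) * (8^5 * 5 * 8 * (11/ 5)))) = -1273/ 57671680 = -0.00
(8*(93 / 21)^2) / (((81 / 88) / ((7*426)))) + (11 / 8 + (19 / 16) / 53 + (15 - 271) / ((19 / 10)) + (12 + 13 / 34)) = 26307489615311 / 51767856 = 508181.94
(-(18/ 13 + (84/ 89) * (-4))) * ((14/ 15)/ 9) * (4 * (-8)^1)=-413056/ 52065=-7.93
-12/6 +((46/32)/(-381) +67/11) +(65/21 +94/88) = 8.25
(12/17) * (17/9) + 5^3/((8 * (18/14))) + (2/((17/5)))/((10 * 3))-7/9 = 1731/136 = 12.73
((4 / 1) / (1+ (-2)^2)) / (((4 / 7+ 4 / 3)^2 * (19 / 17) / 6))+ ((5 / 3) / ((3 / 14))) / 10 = 1.96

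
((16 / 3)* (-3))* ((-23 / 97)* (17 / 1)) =6256 / 97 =64.49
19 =19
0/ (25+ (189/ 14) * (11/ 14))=0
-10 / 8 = -5 / 4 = -1.25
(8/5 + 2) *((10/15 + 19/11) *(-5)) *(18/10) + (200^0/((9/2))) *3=-12688/165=-76.90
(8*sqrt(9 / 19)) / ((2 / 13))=156*sqrt(19) / 19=35.79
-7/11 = -0.64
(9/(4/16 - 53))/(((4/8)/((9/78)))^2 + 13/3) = -81/10972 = -0.01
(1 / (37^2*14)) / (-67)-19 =-24398319 / 1284122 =-19.00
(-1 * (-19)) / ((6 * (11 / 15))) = 95 / 22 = 4.32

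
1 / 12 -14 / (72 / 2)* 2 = -25 / 36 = -0.69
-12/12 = -1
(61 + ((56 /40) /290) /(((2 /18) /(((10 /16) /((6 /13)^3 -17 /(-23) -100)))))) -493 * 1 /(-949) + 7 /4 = 63.27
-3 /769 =-0.00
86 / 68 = 43 / 34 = 1.26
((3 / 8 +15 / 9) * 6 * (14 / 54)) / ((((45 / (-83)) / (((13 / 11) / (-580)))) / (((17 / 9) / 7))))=898807 / 279061200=0.00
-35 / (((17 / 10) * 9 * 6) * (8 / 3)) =-175 / 1224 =-0.14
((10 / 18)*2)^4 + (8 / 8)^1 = 16561 / 6561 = 2.52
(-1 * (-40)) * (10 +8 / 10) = 432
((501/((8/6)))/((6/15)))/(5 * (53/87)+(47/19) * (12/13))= 161489835/916184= 176.26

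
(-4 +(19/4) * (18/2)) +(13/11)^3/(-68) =38.73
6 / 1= 6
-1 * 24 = -24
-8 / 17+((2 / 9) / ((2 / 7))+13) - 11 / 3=1475 / 153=9.64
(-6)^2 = 36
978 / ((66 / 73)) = 11899 / 11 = 1081.73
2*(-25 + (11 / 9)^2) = -3808 / 81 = -47.01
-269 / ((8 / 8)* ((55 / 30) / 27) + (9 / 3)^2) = -43578 / 1469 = -29.67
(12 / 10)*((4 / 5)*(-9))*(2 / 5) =-3.46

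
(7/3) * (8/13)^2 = 448/507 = 0.88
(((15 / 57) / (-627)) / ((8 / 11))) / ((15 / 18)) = -0.00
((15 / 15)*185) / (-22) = -185 / 22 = -8.41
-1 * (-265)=265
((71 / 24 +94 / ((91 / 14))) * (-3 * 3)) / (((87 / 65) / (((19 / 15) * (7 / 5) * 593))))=-85730603 / 696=-123176.15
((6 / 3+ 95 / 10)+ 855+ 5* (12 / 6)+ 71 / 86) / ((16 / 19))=716775 / 688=1041.82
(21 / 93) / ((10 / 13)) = 91 / 310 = 0.29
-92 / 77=-1.19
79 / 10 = 7.90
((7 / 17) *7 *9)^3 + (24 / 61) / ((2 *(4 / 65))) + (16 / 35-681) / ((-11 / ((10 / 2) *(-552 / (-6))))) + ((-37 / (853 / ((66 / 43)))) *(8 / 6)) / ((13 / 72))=45918.75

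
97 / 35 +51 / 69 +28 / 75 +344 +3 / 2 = 349.38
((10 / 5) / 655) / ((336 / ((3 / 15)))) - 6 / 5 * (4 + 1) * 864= -2852236799 / 550200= -5184.00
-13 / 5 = -2.60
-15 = -15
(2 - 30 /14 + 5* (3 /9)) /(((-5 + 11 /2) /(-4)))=-256 /21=-12.19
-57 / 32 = -1.78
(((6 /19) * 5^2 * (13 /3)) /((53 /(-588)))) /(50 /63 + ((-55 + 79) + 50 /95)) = -6019650 /401581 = -14.99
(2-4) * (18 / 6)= -6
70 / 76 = 35 / 38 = 0.92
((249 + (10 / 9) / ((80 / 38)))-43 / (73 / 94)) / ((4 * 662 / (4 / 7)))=510247 / 12178152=0.04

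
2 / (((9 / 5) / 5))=5.56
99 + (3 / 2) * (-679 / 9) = -85 / 6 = -14.17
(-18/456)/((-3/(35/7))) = 5/76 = 0.07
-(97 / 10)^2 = -9409 / 100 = -94.09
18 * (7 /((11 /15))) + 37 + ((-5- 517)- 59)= -4094 /11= -372.18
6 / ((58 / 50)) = 150 / 29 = 5.17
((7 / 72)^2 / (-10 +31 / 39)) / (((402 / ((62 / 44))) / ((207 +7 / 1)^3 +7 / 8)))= -516073093991 / 14630381568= -35.27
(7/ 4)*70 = 245/ 2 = 122.50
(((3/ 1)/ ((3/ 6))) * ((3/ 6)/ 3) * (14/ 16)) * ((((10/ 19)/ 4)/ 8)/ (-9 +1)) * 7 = -245/ 19456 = -0.01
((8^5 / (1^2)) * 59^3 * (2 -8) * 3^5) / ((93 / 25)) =-81767787724800 / 31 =-2637670571767.74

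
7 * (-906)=-6342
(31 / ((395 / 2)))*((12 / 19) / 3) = 248 / 7505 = 0.03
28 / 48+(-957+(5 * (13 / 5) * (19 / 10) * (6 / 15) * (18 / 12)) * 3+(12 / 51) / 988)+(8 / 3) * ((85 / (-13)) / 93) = -106859574709 / 117152100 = -912.14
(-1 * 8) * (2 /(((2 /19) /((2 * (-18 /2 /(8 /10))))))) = 3420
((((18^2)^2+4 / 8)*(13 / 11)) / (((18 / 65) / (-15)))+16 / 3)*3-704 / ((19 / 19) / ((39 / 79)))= -70078215023 / 3476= -20160591.20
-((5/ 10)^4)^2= -1/ 256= -0.00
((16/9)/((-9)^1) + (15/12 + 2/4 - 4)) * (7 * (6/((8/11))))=-61061/432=-141.34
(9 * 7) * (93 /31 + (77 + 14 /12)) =10227 /2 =5113.50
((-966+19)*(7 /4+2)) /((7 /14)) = -14205 /2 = -7102.50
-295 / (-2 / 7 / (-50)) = -51625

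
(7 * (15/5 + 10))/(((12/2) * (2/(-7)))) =-637/12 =-53.08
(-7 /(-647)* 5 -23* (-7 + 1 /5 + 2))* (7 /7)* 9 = 3215871 /3235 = 994.09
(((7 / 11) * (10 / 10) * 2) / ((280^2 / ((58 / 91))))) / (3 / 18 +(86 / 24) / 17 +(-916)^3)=-1479 / 109862304767114900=-0.00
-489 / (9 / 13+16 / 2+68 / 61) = -49.86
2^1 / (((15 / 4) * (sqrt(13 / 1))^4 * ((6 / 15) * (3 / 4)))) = 16 / 1521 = 0.01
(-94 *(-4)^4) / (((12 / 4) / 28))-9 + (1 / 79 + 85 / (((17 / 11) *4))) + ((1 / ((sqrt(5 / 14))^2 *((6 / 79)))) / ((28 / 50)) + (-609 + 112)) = -71107501 / 316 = -225023.74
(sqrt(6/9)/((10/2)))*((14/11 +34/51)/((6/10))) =64*sqrt(6)/297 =0.53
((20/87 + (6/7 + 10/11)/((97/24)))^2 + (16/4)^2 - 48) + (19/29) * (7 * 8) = 2167968960760/422243938809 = 5.13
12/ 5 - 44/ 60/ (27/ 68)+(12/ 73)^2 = 1252016/ 2158245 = 0.58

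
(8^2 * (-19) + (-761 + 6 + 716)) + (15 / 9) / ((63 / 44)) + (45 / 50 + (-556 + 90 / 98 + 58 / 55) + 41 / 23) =-1208456395 / 669438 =-1805.18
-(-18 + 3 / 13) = 231 / 13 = 17.77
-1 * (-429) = 429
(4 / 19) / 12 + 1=58 / 57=1.02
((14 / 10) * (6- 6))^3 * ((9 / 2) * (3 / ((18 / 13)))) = 0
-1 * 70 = -70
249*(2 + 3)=1245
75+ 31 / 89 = 6706 / 89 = 75.35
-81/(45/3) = -27/5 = -5.40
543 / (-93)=-181 / 31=-5.84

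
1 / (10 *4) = 1 / 40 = 0.02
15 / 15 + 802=803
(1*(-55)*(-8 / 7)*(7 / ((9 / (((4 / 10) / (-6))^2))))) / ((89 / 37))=3256 / 36045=0.09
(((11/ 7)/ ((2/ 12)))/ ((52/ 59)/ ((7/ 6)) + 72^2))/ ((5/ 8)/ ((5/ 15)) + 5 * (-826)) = -118/ 267865775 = -0.00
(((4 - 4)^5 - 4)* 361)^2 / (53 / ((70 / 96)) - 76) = -18244940 / 29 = -629135.86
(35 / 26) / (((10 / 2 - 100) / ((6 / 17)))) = -21 / 4199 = -0.01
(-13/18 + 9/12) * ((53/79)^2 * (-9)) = -2809/24964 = -0.11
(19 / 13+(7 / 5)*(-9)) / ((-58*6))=181 / 5655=0.03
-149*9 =-1341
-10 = -10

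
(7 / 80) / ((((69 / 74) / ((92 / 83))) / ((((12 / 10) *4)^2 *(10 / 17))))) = 49728 / 35275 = 1.41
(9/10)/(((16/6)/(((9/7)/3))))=81/560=0.14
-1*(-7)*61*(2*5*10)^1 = 42700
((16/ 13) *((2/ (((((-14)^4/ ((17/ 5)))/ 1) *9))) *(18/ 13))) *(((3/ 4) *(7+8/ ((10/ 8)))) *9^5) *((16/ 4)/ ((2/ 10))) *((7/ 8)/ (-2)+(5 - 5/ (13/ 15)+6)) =201165121701/ 105499940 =1906.78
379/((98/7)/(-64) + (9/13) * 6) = 157664/1637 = 96.31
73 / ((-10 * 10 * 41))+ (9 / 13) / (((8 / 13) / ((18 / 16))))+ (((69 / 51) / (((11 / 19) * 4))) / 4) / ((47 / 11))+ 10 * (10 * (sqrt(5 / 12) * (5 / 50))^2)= 267104329 / 157243200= 1.70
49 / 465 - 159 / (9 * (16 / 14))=-57113 / 3720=-15.35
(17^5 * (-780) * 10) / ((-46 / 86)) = 476220037800 / 23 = 20705219034.78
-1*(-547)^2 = -299209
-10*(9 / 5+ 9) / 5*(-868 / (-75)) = -31248 / 125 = -249.98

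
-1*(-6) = 6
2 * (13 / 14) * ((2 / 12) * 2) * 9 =5.57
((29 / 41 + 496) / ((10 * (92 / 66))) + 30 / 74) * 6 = 15089139 / 69782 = 216.23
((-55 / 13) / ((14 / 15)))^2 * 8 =1361250 / 8281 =164.38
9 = 9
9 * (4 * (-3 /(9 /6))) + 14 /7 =-70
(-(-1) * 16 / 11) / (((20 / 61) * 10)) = 122 / 275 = 0.44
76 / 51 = 1.49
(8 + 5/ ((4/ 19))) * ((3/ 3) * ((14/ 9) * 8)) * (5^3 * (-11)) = -4889500/ 9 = -543277.78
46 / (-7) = -46 / 7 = -6.57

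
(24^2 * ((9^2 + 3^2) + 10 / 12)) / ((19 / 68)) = 3557760 / 19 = 187250.53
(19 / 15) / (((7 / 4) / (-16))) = -1216 / 105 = -11.58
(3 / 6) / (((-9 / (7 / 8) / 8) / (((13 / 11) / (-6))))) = 91 / 1188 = 0.08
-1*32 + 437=405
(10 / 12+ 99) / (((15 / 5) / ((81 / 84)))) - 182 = -8395 / 56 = -149.91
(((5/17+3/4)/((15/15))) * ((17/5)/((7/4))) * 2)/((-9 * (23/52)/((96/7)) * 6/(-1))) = 118144/50715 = 2.33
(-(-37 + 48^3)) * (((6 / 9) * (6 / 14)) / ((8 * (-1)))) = 110555 / 28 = 3948.39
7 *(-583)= -4081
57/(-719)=-57/719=-0.08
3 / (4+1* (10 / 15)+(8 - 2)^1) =9 / 32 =0.28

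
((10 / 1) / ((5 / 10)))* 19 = 380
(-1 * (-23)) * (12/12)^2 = 23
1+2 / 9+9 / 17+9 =1645 / 153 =10.75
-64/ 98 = -32/ 49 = -0.65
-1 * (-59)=59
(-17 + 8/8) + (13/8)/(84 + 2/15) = -161341/10096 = -15.98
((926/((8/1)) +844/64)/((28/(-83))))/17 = -171229/7616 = -22.48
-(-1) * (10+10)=20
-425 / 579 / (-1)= 425 / 579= 0.73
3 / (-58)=-3 / 58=-0.05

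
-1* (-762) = 762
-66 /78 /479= -11 /6227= -0.00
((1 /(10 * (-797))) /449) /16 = -1 /57256480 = -0.00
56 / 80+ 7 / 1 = 77 / 10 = 7.70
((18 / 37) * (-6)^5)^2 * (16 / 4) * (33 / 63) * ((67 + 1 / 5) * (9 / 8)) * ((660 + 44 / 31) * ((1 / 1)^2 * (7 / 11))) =202454131398672384 / 212195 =954094730783.82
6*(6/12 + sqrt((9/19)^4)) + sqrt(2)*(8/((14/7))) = 1569/361 + 4*sqrt(2) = 10.00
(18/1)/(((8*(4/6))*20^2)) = 27/3200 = 0.01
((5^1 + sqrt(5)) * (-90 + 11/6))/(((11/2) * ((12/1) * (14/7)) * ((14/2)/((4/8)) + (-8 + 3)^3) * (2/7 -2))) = -18515/1054944 -3703 * sqrt(5)/1054944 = -0.03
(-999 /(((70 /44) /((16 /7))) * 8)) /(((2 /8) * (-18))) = 9768 /245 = 39.87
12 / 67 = 0.18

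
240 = 240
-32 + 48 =16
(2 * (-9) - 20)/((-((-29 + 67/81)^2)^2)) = 817887699/13559153105288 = 0.00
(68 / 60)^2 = 289 / 225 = 1.28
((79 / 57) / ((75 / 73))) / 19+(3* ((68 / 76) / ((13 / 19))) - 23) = -19.01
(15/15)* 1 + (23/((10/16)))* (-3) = -109.40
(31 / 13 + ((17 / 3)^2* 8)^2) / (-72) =-69491983 / 75816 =-916.59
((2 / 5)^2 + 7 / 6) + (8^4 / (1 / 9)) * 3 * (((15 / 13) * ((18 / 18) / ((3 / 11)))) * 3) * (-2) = -5474301413 / 1950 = -2807334.06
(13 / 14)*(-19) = -247 / 14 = -17.64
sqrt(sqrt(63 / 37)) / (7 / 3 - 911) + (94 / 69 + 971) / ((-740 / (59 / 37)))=-3958487 / 1889220 - 3 * sqrt(3) * 37^(3 / 4) * 7^(1 / 4) / 100862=-2.10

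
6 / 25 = 0.24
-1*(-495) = 495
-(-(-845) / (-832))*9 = 585 / 64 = 9.14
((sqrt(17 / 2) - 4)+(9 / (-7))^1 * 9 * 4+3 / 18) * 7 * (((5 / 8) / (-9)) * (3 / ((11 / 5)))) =52625 / 1584 - 175 * sqrt(34) / 528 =31.29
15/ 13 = 1.15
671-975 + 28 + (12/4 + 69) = -204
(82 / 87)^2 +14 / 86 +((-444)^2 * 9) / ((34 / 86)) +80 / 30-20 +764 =24834545669219 / 5532939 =4488490.78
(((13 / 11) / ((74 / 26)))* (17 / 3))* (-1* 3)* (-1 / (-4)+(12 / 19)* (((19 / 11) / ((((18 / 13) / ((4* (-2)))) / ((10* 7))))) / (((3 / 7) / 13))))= 94471.47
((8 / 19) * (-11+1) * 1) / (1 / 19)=-80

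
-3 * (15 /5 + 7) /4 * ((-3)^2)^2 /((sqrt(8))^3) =-1215 * sqrt(2) /64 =-26.85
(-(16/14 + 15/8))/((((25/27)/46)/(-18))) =944541/350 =2698.69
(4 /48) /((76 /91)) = 91 /912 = 0.10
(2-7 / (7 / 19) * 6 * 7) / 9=-796 / 9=-88.44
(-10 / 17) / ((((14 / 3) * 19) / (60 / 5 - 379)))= 5505 / 2261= 2.43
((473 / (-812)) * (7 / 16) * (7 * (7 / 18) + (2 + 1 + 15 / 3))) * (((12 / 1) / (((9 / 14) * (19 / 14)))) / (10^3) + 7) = -4561985197 / 238032000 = -19.17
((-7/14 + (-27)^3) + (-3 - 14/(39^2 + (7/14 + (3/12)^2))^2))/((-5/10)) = 23335551258493/592679025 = 39373.00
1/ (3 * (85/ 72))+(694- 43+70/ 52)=1442309/ 2210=652.63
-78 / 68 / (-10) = 0.11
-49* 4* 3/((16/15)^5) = -111628125/262144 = -425.83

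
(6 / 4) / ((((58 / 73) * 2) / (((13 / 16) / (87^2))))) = 949 / 9365376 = 0.00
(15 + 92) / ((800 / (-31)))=-3317 / 800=-4.15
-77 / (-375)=0.21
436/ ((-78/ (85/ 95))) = -3706/ 741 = -5.00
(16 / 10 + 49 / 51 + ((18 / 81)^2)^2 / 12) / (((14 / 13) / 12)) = 111401498 / 3903795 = 28.54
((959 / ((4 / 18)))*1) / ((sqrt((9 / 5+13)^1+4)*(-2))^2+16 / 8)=43155 / 772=55.90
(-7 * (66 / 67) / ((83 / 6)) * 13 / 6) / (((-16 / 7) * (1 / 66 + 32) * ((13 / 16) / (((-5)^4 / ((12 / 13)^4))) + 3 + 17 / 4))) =952527200625 / 467968907292937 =0.00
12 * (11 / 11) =12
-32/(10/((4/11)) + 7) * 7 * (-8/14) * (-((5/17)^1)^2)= -6400/19941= -0.32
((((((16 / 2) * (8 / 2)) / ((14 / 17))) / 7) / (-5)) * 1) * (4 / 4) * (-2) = 544 / 245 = 2.22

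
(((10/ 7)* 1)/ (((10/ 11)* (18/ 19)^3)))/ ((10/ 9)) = 75449/ 45360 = 1.66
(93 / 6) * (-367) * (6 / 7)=-34131 / 7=-4875.86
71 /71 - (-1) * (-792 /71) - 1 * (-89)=5598 /71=78.85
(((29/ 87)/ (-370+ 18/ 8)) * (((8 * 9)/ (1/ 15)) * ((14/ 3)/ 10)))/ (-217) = 96/ 45601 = 0.00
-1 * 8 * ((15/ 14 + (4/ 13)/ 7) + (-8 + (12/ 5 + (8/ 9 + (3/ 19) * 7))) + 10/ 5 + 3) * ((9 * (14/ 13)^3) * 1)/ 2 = -306159056/ 2713295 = -112.84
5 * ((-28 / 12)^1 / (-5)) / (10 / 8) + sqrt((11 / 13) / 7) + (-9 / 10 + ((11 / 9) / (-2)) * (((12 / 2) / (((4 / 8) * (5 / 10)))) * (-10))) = sqrt(1001) / 91 + 4429 / 30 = 147.98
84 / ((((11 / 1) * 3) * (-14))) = -2 / 11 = -0.18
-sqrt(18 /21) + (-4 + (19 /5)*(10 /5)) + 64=338 /5-sqrt(42) /7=66.67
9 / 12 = 3 / 4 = 0.75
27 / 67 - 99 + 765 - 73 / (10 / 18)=179226 / 335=535.00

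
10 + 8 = 18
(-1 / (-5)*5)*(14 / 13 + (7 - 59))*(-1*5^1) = 3310 / 13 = 254.62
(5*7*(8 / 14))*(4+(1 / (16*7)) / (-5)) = 79.96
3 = 3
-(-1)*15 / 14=15 / 14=1.07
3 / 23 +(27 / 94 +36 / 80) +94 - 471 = -8131981 / 21620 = -376.13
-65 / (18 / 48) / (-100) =26 / 15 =1.73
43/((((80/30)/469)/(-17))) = -1028517/8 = -128564.62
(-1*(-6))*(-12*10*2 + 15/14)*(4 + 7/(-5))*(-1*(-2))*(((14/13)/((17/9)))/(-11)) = 72252/187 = 386.37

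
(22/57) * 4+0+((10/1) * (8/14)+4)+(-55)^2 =1211467/399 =3036.26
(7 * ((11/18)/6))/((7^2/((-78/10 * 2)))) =-143/630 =-0.23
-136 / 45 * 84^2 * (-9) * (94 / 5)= 90203904 / 25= 3608156.16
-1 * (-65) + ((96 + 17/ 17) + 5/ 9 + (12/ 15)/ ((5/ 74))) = 39239/ 225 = 174.40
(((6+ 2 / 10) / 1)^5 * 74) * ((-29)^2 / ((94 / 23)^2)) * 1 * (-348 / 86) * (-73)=2992981096094494893 / 296834375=10083000313.20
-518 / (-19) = 518 / 19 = 27.26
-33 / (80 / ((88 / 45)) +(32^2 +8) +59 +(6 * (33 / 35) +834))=-12705 / 759053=-0.02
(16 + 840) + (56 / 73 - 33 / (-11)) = 859.77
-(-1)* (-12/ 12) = -1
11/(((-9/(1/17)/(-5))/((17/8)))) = 55/72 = 0.76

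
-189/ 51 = -63/ 17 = -3.71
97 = 97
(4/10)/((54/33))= 11/45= 0.24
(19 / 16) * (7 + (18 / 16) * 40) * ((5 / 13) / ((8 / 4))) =95 / 8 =11.88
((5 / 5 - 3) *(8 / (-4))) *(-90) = -360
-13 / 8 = -1.62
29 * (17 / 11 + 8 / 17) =10933 / 187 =58.47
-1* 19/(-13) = 19/13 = 1.46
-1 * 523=-523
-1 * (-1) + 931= 932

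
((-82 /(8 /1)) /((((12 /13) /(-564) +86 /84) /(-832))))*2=437691072 /26231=16686.02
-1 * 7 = -7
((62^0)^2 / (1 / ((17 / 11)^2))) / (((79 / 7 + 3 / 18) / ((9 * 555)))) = 1638630 / 1573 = 1041.72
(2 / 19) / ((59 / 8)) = 0.01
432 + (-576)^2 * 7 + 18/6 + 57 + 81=2323005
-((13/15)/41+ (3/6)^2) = -667/2460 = -0.27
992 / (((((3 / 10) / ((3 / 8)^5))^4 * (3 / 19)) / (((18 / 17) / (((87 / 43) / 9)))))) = 6132624203064375 / 555068654073413632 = 0.01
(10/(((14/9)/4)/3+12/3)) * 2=1080/223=4.84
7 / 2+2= 11 / 2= 5.50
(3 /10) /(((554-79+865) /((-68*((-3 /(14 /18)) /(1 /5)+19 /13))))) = 0.27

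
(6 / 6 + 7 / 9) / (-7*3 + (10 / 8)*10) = -32 / 153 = -0.21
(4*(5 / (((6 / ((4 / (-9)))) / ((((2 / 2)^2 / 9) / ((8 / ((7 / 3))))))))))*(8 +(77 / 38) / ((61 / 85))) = -292705 / 563274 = -0.52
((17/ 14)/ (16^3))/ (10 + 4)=17/ 802816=0.00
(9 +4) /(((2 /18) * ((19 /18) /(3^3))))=56862 /19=2992.74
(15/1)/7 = 15/7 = 2.14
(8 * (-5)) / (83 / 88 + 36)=-3520 / 3251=-1.08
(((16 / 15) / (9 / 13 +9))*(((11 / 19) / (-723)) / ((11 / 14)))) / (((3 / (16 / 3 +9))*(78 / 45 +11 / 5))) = -8944 / 65649123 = -0.00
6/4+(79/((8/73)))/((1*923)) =16843/7384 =2.28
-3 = -3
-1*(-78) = 78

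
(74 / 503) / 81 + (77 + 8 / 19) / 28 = 59972321 / 21675276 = 2.77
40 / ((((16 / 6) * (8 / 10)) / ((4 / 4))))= 18.75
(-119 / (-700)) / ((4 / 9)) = 153 / 400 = 0.38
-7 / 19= -0.37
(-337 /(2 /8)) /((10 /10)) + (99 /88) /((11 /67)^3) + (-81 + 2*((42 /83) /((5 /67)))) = -1161.22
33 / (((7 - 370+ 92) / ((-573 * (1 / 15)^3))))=2101 / 101625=0.02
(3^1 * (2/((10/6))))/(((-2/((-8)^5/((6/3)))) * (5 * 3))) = 49152/25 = 1966.08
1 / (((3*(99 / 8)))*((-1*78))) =-4 / 11583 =-0.00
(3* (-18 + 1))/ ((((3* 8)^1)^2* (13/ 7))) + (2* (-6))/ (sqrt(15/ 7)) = -4* sqrt(105)/ 5-119/ 2496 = -8.25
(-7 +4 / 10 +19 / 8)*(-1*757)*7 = 895531 / 40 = 22388.28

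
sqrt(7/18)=sqrt(14)/6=0.62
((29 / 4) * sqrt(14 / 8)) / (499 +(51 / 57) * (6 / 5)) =2755 * sqrt(7) / 380056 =0.02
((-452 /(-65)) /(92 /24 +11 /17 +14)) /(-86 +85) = -46104 /122525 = -0.38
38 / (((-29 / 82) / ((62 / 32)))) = -24149 / 116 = -208.18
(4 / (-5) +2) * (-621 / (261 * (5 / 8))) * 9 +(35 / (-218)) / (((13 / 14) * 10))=-84511397 / 2054650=-41.13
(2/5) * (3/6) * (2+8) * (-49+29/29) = -96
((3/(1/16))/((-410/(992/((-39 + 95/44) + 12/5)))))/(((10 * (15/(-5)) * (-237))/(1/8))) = 21824/368128545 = 0.00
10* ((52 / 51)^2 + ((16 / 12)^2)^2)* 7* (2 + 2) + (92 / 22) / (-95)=28767355186 / 24462405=1175.98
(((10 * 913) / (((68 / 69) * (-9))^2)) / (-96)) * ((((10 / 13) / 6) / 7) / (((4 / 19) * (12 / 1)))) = -229414075 / 26176131072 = -0.01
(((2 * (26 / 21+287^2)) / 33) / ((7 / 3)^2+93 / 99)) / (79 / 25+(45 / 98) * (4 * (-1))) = 302710625 / 512236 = 590.96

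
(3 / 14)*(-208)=-312 / 7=-44.57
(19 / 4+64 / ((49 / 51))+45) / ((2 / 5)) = 114035 / 392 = 290.91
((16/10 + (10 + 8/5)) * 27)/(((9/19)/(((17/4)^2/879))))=181203/11720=15.46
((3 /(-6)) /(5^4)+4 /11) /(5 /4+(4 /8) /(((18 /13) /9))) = 1663 /20625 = 0.08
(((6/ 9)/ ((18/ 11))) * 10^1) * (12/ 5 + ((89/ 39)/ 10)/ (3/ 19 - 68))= 13252943/ 1357317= 9.76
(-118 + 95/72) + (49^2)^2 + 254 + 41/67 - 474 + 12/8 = 27807786065/4824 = 5764466.43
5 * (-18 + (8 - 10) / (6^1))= -275 / 3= -91.67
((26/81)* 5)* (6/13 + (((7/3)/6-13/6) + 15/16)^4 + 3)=110679208865/17414258688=6.36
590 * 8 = 4720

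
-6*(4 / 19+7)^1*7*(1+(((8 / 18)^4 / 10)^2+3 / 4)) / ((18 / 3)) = -7224378800849 / 81788769900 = -88.33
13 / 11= 1.18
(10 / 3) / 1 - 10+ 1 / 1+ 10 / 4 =-19 / 6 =-3.17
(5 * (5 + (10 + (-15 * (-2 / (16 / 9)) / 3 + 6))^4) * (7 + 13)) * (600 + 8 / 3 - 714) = -1246607016725 / 512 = -2434779329.54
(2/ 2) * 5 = 5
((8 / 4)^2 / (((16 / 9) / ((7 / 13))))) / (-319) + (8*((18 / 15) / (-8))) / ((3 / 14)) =-464779 / 82940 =-5.60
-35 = -35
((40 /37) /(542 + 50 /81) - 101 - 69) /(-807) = 34556855 /164045346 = 0.21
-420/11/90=-14/33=-0.42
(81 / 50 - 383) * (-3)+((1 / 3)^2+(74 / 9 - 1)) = 1151.47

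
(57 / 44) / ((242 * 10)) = 57 / 106480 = 0.00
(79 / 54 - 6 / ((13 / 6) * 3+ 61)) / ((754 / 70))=2597 / 20358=0.13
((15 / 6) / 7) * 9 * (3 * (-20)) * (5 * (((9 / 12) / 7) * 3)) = -30375 / 98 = -309.95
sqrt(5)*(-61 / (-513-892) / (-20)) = -61*sqrt(5) / 28100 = -0.00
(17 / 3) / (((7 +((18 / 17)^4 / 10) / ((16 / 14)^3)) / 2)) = 908708480 / 568012389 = 1.60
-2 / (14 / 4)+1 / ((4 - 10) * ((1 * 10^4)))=-240007 / 420000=-0.57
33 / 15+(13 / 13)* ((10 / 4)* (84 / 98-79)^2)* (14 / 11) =7481072 / 385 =19431.36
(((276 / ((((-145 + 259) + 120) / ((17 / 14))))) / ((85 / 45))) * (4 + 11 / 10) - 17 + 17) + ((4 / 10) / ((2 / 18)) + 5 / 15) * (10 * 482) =51767717 / 2730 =18962.53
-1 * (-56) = 56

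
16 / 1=16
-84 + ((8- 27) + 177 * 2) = 251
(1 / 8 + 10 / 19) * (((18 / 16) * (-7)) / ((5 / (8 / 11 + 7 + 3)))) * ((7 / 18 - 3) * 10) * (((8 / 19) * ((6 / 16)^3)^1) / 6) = 1572291 / 1478656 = 1.06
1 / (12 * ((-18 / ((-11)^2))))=-121 / 216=-0.56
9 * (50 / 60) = 15 / 2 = 7.50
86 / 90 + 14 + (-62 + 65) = 808 / 45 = 17.96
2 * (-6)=-12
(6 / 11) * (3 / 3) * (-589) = -3534 / 11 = -321.27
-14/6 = -7/3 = -2.33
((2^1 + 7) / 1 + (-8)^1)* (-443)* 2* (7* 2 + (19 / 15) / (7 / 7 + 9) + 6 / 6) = -1005167 / 75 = -13402.23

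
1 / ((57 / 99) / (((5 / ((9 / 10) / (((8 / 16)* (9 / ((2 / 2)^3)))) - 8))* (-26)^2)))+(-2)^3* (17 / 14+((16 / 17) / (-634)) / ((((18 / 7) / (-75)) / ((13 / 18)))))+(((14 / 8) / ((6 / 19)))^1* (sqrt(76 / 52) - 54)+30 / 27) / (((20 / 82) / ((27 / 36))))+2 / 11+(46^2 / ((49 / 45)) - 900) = -151614546613433 / 238415395680+5453* sqrt(247) / 4160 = -615.32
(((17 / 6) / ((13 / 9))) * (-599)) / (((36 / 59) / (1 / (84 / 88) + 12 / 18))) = -600797 / 182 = -3301.08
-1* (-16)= 16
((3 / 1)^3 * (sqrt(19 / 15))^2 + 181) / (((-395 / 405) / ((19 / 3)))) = -551988 / 395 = -1397.44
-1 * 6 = -6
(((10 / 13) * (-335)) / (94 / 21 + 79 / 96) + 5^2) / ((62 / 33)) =-12032625 / 956722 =-12.58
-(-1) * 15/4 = 15/4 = 3.75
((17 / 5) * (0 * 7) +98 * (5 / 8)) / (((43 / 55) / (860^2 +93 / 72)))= 239187057725 / 4128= 57942601.19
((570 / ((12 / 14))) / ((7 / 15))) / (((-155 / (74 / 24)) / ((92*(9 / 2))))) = -727605 / 62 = -11735.56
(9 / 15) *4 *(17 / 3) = 68 / 5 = 13.60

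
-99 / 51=-1.94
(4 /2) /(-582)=-1 /291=-0.00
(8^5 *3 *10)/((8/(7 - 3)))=491520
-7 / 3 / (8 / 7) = -49 / 24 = -2.04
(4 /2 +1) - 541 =-538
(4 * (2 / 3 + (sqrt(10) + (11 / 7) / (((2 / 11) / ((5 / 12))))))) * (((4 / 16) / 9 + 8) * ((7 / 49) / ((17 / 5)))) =85 * sqrt(10) / 63 + 20315 / 3528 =10.02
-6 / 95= -0.06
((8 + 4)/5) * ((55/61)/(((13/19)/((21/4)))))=16.60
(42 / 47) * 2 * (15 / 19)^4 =4252500 / 6125087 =0.69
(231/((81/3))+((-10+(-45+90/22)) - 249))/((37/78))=-749944/1221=-614.20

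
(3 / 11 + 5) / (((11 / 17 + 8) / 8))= 7888 / 1617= 4.88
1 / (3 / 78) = 26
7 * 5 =35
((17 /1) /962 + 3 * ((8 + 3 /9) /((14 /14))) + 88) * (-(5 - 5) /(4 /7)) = 0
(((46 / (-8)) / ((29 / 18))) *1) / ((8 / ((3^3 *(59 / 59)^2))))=-5589 / 464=-12.05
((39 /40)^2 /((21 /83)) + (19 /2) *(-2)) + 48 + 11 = 490081 /11200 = 43.76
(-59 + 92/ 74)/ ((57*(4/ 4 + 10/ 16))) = -17096/ 27417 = -0.62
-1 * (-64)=64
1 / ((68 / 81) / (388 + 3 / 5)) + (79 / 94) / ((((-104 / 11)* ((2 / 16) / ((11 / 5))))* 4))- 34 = 178033203 / 415480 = 428.50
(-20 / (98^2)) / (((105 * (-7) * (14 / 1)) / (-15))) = -5 / 1647086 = -0.00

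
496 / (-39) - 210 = -222.72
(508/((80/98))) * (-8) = -24892/5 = -4978.40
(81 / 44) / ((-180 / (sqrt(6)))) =-9 * sqrt(6) / 880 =-0.03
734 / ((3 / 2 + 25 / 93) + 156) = 136524 / 29345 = 4.65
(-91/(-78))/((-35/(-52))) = 26/15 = 1.73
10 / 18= 5 / 9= 0.56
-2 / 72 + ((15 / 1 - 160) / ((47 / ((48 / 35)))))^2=69647663 / 3896676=17.87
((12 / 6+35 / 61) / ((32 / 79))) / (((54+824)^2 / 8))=12403 / 188095696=0.00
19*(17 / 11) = 323 / 11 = 29.36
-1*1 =-1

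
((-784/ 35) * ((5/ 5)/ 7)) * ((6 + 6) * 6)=-1152/ 5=-230.40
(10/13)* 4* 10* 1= 400/13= 30.77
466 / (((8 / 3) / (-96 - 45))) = -24639.75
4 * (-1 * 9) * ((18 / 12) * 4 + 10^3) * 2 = -72432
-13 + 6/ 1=-7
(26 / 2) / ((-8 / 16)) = -26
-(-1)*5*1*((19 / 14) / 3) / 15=19 / 126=0.15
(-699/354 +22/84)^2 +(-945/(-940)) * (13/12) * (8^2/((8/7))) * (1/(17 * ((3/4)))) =9465036778/1226561679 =7.72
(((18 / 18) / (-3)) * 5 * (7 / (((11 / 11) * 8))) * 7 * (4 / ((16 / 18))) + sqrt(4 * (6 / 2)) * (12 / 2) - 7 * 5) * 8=-1295 / 2 + 96 * sqrt(3)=-481.22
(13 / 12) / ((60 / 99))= 143 / 80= 1.79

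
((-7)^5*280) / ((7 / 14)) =-9411920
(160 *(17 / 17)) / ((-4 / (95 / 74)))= -1900 / 37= -51.35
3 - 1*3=0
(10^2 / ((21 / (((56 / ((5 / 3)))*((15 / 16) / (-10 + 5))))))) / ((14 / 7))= -15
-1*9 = -9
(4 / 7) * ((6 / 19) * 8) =192 / 133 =1.44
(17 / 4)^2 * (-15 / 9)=-30.10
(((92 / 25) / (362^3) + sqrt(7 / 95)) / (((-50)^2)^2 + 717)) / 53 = 23 / 98222602116887050 + sqrt(665) / 31472360095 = 0.00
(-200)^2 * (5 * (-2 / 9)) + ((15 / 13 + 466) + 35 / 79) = -406478002 / 9243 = -43976.85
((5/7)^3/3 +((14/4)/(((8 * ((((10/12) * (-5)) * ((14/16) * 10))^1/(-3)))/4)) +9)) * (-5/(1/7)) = -324.29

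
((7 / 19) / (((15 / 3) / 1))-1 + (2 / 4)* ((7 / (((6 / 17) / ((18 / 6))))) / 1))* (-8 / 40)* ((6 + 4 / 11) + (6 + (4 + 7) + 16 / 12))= -142.37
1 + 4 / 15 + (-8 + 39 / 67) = -6182 / 1005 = -6.15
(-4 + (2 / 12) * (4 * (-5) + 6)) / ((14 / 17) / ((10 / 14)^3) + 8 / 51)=-40375 / 15406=-2.62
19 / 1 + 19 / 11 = 228 / 11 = 20.73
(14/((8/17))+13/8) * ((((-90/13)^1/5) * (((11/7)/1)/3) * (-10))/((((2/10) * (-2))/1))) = -207075/364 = -568.89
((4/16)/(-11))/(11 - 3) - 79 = -27809/352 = -79.00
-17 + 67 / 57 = -902 / 57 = -15.82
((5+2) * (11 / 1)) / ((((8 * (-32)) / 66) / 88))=-27951 / 16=-1746.94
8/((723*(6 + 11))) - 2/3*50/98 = -204458/602259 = -0.34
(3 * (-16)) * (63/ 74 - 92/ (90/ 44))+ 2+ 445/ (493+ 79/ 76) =44197997086/ 20838585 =2120.97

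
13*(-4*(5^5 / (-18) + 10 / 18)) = 80990 / 9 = 8998.89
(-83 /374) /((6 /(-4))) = 83 /561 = 0.15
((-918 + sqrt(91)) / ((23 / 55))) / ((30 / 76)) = -127908 / 23 + 418*sqrt(91) / 69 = -5503.43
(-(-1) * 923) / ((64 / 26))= 11999 / 32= 374.97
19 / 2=9.50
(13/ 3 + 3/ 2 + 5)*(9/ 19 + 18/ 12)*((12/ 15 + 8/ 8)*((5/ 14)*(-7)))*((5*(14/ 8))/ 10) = -102375/ 1216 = -84.19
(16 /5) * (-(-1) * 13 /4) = 52 /5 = 10.40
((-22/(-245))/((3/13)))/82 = 143/30135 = 0.00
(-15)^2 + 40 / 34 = 3845 / 17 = 226.18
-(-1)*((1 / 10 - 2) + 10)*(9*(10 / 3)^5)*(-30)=-900000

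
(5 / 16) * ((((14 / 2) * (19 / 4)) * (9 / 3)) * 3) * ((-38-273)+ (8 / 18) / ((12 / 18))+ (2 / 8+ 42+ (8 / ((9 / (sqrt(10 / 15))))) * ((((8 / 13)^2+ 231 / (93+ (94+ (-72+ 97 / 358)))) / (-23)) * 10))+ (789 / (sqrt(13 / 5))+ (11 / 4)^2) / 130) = -667318323 / 26624-27625845625 * sqrt(6) / 962428974+ 944433 * sqrt(65) / 21632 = -24782.86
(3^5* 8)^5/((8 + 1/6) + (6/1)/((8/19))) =333167437850738688/269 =1238540661155162.41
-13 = -13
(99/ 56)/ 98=99/ 5488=0.02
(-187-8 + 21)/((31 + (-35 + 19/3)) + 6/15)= -2610/41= -63.66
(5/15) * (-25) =-8.33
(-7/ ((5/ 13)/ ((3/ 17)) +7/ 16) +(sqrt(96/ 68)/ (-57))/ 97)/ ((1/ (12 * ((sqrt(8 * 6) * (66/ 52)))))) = -266112 * sqrt(3)/ 1633 - 1584 * sqrt(34)/ 407303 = -282.28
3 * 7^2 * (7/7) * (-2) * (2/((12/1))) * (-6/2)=147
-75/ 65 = -15/ 13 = -1.15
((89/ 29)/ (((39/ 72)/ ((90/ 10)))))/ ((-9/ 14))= -29904/ 377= -79.32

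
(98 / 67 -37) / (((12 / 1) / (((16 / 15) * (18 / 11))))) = -19048 / 3685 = -5.17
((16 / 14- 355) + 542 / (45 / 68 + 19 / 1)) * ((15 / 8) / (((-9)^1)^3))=727085 / 866376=0.84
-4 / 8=-1 / 2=-0.50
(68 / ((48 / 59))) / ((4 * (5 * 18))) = 1003 / 4320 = 0.23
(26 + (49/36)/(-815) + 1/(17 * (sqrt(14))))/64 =sqrt(14)/15232 + 762791/1877760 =0.41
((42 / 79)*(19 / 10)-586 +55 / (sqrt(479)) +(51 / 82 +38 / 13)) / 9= -64.33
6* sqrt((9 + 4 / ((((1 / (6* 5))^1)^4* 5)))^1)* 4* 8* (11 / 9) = 704* sqrt(72001) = 188904.33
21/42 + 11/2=6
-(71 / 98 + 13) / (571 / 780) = -524550 / 27979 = -18.75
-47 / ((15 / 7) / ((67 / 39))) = -22043 / 585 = -37.68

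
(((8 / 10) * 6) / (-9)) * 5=-8 / 3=-2.67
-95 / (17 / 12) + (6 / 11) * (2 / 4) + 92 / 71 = -869515 / 13277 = -65.49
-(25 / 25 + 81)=-82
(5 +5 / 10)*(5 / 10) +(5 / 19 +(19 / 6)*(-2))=-757 / 228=-3.32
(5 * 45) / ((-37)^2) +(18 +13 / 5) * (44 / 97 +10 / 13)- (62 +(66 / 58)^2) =-275411728516 / 7259129345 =-37.94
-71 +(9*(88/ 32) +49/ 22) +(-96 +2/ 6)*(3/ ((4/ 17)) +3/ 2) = -15480/ 11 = -1407.27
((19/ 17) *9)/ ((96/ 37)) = 3.88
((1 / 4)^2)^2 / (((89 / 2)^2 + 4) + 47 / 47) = 1 / 508224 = 0.00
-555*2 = -1110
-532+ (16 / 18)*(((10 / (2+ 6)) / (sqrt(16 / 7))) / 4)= -532+ 5*sqrt(7) / 72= -531.82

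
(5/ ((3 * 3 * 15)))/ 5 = 1/ 135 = 0.01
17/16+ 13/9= 361/144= 2.51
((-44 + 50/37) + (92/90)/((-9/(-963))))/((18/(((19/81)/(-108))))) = -263872/32772195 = -0.01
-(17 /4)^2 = -289 /16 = -18.06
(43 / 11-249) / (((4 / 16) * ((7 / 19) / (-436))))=89334656 / 77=1160190.34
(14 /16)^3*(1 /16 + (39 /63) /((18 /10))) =60221 /221184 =0.27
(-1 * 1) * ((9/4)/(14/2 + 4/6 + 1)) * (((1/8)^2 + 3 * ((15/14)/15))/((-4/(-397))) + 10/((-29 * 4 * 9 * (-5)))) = -32020341/5404672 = -5.92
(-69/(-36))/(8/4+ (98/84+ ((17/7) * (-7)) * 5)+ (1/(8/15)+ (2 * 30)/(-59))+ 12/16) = -2714/113599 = -0.02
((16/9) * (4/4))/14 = 8/63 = 0.13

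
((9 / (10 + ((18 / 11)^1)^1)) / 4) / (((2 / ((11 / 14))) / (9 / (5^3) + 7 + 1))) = 1098801 / 1792000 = 0.61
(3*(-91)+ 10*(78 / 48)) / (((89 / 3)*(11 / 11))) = -3081 / 356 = -8.65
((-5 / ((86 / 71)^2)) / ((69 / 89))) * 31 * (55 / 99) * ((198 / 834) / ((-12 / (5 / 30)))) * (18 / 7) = 0.64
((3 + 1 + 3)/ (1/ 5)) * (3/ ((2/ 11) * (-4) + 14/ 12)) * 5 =34650/ 29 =1194.83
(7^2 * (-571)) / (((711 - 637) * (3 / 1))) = -126.03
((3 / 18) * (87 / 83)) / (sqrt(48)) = 29 * sqrt(3) / 1992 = 0.03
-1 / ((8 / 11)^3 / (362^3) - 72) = 7892485271 / 568258939448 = 0.01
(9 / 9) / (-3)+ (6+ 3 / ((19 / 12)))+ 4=659 / 57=11.56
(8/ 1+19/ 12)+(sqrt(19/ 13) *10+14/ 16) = 251/ 24+10 *sqrt(247)/ 13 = 22.55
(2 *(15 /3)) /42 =5 /21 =0.24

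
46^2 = 2116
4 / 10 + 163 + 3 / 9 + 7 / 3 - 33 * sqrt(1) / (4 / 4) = 1996 / 15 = 133.07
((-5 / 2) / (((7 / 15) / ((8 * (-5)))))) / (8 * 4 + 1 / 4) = 2000 / 301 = 6.64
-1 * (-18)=18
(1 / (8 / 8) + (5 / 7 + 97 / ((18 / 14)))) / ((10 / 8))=19444 / 315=61.73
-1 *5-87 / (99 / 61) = -1934 / 33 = -58.61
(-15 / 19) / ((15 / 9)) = -9 / 19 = -0.47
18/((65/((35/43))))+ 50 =28076/559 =50.23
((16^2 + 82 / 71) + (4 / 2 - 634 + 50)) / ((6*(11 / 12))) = -46128 / 781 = -59.06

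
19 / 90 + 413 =37189 / 90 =413.21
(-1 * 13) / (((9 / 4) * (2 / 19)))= -494 / 9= -54.89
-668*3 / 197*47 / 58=-47094 / 5713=-8.24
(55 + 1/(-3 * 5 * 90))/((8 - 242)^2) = 74249/73920600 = 0.00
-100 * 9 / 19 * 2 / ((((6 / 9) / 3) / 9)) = -72900 / 19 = -3836.84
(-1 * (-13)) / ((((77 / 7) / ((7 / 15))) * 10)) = 91 / 1650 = 0.06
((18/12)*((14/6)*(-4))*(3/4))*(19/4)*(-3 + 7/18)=6251/48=130.23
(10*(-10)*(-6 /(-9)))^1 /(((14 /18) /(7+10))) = -10200 /7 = -1457.14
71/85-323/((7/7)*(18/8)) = -142.72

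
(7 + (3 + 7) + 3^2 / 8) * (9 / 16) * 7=9135 / 128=71.37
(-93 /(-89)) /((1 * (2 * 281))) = 0.00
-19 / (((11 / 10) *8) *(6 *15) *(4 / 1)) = -19 / 3168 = -0.01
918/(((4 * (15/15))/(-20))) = -4590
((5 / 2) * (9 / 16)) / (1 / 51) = 2295 / 32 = 71.72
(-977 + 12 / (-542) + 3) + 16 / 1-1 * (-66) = -241738 / 271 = -892.02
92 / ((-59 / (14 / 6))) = -644 / 177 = -3.64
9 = 9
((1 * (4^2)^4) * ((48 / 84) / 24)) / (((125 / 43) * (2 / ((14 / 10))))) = 704512 / 1875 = 375.74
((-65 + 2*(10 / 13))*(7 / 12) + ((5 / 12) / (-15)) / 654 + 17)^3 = -230046550806594859219 / 28672846135285248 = -8023.15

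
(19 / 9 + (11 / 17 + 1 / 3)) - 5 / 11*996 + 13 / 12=-3019655 / 6732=-448.55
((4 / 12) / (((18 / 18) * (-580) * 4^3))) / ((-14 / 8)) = 1 / 194880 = 0.00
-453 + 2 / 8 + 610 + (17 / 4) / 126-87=35423 / 504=70.28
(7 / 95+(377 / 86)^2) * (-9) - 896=-751533763 / 702620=-1069.62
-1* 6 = -6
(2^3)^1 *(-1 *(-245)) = 1960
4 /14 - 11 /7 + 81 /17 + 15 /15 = 533 /119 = 4.48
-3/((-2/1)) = 3/2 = 1.50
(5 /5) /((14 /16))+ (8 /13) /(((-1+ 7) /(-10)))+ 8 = 2216 /273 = 8.12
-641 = -641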